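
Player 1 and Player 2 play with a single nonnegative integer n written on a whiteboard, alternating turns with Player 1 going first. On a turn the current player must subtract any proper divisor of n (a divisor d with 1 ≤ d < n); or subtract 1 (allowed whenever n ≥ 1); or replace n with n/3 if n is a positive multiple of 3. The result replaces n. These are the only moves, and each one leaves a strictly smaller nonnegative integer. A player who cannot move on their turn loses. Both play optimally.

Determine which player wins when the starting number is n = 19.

Player 2 wins.

Positions with no move are L. A position that does have a move is losing for the player to move precisely when every available move leads to a winning position for the opponent. Fill in the labels:
n=0: no move → L
n=1: can move to 0, which is L ⇒ W
n=2: the only move is to 1(W), a W ⇒ L
n=3: can move to 2, which is L ⇒ W
n=4: can move to 2, which is L ⇒ W
n=5: the only move is to 4(W), a W ⇒ L
n=6: can move to 2, which is L ⇒ W
n=7: the only move is to 6(W), a W ⇒ L
n=8: can move to 7, which is L ⇒ W
n=9: moves to 3(W), 6(W), 8(W); every one is W ⇒ L
n=10: can move to 5, which is L ⇒ W
n=11: the only move is to 10(W), a W ⇒ L
n=12: can move to 9, which is L ⇒ W
n=13: the only move is to 12(W), a W ⇒ L
n=14: can move to 7, which is L ⇒ W
n=15: can move to 5, which is L ⇒ W
n=16: moves to 8(W), 12(W), 14(W), 15(W); every one is W ⇒ L
n=17: can move to 16, which is L ⇒ W
n=18: can move to 9, which is L ⇒ W
n=19: the only move is to 18(W), a W ⇒ L
The starting position 19 is L: whatever Player 1 does, the opponent receives a W position.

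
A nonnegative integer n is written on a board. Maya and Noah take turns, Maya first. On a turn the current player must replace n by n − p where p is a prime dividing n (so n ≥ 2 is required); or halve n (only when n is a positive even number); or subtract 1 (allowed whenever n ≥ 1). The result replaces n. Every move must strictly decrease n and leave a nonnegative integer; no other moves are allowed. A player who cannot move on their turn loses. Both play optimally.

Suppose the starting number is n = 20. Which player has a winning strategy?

Noah wins.

Work bottom-up. With no move the player to move loses. Otherwise the position is W if at least one move leads to an L position for the opponent, and L if every move leads to a W.
n=0: no move → L
n=1: W (go to 0, an L position)
n=2: W (go to 0, an L position)
n=3: W (go to 0, an L position)
n=4: L (options 2(W), 3(W) are all W)
n=5: W (go to 0, an L position)
n=6: W (go to 4, an L position)
n=7: W (go to 0, an L position)
n=8: W (go to 4, an L position)
n=9: L (options 6(W), 8(W) are all W)
n=10: W (go to 9, an L position)
n=11: W (go to 0, an L position)
n=12: W (go to 9, an L position)
n=13: W (go to 0, an L position)
n=14: L (options 7(W), 12(W), 13(W) are all W)
n=15: W (go to 14, an L position)
n=16: W (go to 14, an L position)
n=17: W (go to 0, an L position)
n=18: W (go to 9, an L position)
n=19: W (go to 0, an L position)
n=20: L (options 10(W), 15(W), 18(W), 19(W) are all W)
Every move from 20 reaches a W position, so the mover loses.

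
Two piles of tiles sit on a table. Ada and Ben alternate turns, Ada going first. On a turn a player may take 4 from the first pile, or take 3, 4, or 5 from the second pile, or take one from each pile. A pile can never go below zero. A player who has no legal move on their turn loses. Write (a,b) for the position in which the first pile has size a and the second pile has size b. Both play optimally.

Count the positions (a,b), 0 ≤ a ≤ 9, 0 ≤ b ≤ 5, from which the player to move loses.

Use the standard recursion: the mover loses at a terminal position; elsewhere, the mover wins exactly when some move hands the opponent an L position.
Every move lowers a or b (never raises either), so fill the grid row by row in increasing a, and left to right within a row: each cell's successors are then already labelled.
      b=0  b=1  b=2  b=3  b=4  b=5
a=0:    L    L    L    W    W    W
a=1:    L    W    W    W    W    W
a=2:    L    W    L    W    W    W
a=3:    L    W    L    W    W    W
a=4:    W    W    W    W    L    L
a=5:    W    L    L    L    W    W
a=6:    W    L    W    W    W    W
a=7:    W    L    W    L    W    W
a=8:    L    L    W    W    W    W
a=9:    L    W    W    W    W    W
Cells with no legal move (terminal, hence L): (0,0), (0,1), (0,2), (1,0), (2,0), (3,0).
The remaining L cells, each justified by listing all of its moves:
(2,2): only reaches (1,1)(W), which is W → L
(3,2): only reaches (2,1)(W), which is W → L
(4,4): only reaches (0,4)(W), (4,1)(W), (4,0)(W), (3,3)(W), all W → L
(4,5): only reaches (0,5)(W), (4,2)(W), (4,1)(W), (4,0)(W), (3,4)(W), all W → L
(5,1): only reaches (1,1)(W), (4,0)(W), all W → L
(5,2): only reaches (1,2)(W), (4,1)(W), all W → L
(5,3): only reaches (1,3)(W), (5,0)(W), (4,2)(W), all W → L
(6,1): only reaches (2,1)(W), (5,0)(W), all W → L
(7,1): only reaches (3,1)(W), (6,0)(W), all W → L
(7,3): only reaches (3,3)(W), (7,0)(W), (6,2)(W), all W → L
(8,0): only reaches (4,0)(W), which is W → L
(8,1): only reaches (4,1)(W), (7,0)(W), all W → L
(9,0): only reaches (5,0)(W), which is W → L
Every other cell has at least one move into one of the L cells above, so it is W.
L cells per row: a=0: 3, a=1: 1, a=2: 2, a=3: 2, a=4: 2, a=5: 3, a=6: 1, a=7: 2, a=8: 2, a=9: 1; total 19.

19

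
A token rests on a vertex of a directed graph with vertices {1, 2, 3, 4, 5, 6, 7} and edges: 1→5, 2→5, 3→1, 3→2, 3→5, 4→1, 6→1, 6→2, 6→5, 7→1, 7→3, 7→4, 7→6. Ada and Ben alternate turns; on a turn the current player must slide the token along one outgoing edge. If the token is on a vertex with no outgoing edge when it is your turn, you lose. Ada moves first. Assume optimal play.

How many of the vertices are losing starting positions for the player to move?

2

Classify positions by backward induction: terminal positions (no move available) are L. From any other position, the mover wins iff some move reaches an L.
Every edge goes from a vertex to one that appears earlier in the order 5, 1, 2, 4, 3, 6, 7, so processing vertices in that order labels each vertex after all of its successors.
5: no outgoing edge → L
1: →5(L), so W
2: →5(L), so W
4: →1(W) only, which is W, so L
3: →5(L), so W
6: →5(L), so W
7: →4(L), so W
The L vertices are 4, 5; that is 2 in all.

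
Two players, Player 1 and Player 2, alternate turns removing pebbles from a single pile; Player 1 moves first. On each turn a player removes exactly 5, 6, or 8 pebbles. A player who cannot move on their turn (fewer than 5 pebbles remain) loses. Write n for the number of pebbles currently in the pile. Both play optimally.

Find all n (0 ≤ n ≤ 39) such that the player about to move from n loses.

Build the W/L table. Terminal = L. A non-terminal position is W if it has a move to some L; otherwise it is L.
n=0: no move → L
n=1: no move → L
n=2: no move → L
n=3: no move → L
n=4: no move → L
n=5: reaches L-position 0 → W
n=6: reaches L-position 1 → W
n=7: reaches L-position 2 → W
n=8: reaches L-position 3 → W
n=9: reaches L-position 4 → W
n=10: reaches L-position 4 → W
n=11: reaches L-position 3 → W
n=12: reaches L-position 4 → W
n=13: only reaches 8(W), 7(W), 5(W), all W → L
n=14: only reaches 9(W), 8(W), 6(W), all W → L
n=15: only reaches 10(W), 9(W), 7(W), all W → L
n=16: only reaches 11(W), 10(W), 8(W), all W → L
n=17: only reaches 12(W), 11(W), 9(W), all W → L
n=18: reaches L-position 13 → W
n=19: reaches L-position 14 → W
n=20: reaches L-position 15 → W
n=21: reaches L-position 16 → W
n=22: reaches L-position 17 → W
n=23: reaches L-position 17 → W
n=24: reaches L-position 16 → W
n=25: reaches L-position 17 → W
n=26: only reaches 21(W), 20(W), 18(W), all W → L
n=27: only reaches 22(W), 21(W), 19(W), all W → L
n=28: only reaches 23(W), 22(W), 20(W), all W → L
n=29: only reaches 24(W), 23(W), 21(W), all W → L
n=30: only reaches 25(W), 24(W), 22(W), all W → L
n=31: reaches L-position 26 → W
n=32: reaches L-position 27 → W
n=33: reaches L-position 28 → W
n=34: reaches L-position 29 → W
n=35: reaches L-position 30 → W
n=36: reaches L-position 30 → W
n=37: reaches L-position 29 → W
n=38: reaches L-position 30 → W
n=39: only reaches 34(W), 33(W), 31(W), all W → L
Reading off the rows marked L gives the requested list; there are 16 such values of n.

0, 1, 2, 3, 4, 13, 14, 15, 16, 17, 26, 27, 28, 29, 30, 39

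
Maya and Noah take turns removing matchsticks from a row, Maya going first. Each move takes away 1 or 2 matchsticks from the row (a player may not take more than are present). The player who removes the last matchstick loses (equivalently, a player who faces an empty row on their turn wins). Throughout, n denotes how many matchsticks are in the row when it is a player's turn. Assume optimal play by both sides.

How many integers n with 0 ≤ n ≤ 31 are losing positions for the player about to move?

Compute win/loss labels from the base case upward. A position with no move is W. Any other position is W if it can reach an L in one move, else L.
n=0: no move; the opponent has just taken the last matchstick and therefore loses → W
n=1: the only move is to 0(W), a W ⇒ L
n=2: can move to 1, which is L ⇒ W
n=3: can move to 1, which is L ⇒ W
n=4: moves to 3(W), 2(W); every one is W ⇒ L
n=5: can move to 4, which is L ⇒ W
n=6: can move to 4, which is L ⇒ W
n=7: moves to 6(W), 5(W); every one is W ⇒ L
n=8: can move to 7, which is L ⇒ W
n=9: can move to 7, which is L ⇒ W
n=10: moves to 9(W), 8(W); every one is W ⇒ L
n=11: can move to 10, which is L ⇒ W
n=12: can move to 10, which is L ⇒ W
n=13: moves to 12(W), 11(W); every one is W ⇒ L
n=14: can move to 13, which is L ⇒ W
n=15: can move to 13, which is L ⇒ W
n=16: moves to 15(W), 14(W); every one is W ⇒ L
n=17: can move to 16, which is L ⇒ W
n=18: can move to 16, which is L ⇒ W
n=19: moves to 18(W), 17(W); every one is W ⇒ L
n=20: can move to 19, which is L ⇒ W
n=21: can move to 19, which is L ⇒ W
n=22: moves to 21(W), 20(W); every one is W ⇒ L
n=23: can move to 22, which is L ⇒ W
n=24: can move to 22, which is L ⇒ W
n=25: moves to 24(W), 23(W); every one is W ⇒ L
n=26: can move to 25, which is L ⇒ W
n=27: can move to 25, which is L ⇒ W
n=28: moves to 27(W), 26(W); every one is W ⇒ L
n=29: can move to 28, which is L ⇒ W
n=30: can move to 28, which is L ⇒ W
n=31: moves to 30(W), 29(W); every one is W ⇒ L
L entries with 0 ≤ n ≤ 31: n = 1, 4, 7, 10, 13, 16, 19, 22, 25, 28, 31; that makes 11.

11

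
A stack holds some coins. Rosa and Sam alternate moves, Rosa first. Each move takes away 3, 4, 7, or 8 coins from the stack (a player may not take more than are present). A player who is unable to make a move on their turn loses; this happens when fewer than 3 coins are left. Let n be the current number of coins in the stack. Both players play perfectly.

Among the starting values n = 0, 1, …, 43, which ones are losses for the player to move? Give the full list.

0, 1, 2, 11, 12, 13, 22, 23, 24, 33, 34, 35

Positions with no move are L. A position that does have a move is losing for the player to move precisely when every available move leads to a winning position for the opponent. Fill in the labels:
n=0: no move → L
n=1: no move → L
n=2: no move → L
n=3: can move to 0, which is L ⇒ W
n=4: can move to 1, which is L ⇒ W
n=5: can move to 2, which is L ⇒ W
n=6: can move to 2, which is L ⇒ W
n=7: can move to 0, which is L ⇒ W
n=8: can move to 1, which is L ⇒ W
n=9: can move to 2, which is L ⇒ W
n=10: can move to 2, which is L ⇒ W
n=11: moves to 8(W), 7(W), 4(W), 3(W); every one is W ⇒ L
n=12: moves to 9(W), 8(W), 5(W), 4(W); every one is W ⇒ L
n=13: moves to 10(W), 9(W), 6(W), 5(W); every one is W ⇒ L
n=14: can move to 11, which is L ⇒ W
n=15: can move to 12, which is L ⇒ W
n=16: can move to 13, which is L ⇒ W
n=17: can move to 13, which is L ⇒ W
n=18: can move to 11, which is L ⇒ W
n=19: can move to 12, which is L ⇒ W
n=20: can move to 13, which is L ⇒ W
n=21: can move to 13, which is L ⇒ W
n=22: moves to 19(W), 18(W), 15(W), 14(W); every one is W ⇒ L
n=23: moves to 20(W), 19(W), 16(W), 15(W); every one is W ⇒ L
n=24: moves to 21(W), 20(W), 17(W), 16(W); every one is W ⇒ L
n=25: can move to 22, which is L ⇒ W
n=26: can move to 23, which is L ⇒ W
n=27: can move to 24, which is L ⇒ W
n=28: can move to 24, which is L ⇒ W
n=29: can move to 22, which is L ⇒ W
n=30: can move to 23, which is L ⇒ W
n=31: can move to 24, which is L ⇒ W
n=32: can move to 24, which is L ⇒ W
n=33: moves to 30(W), 29(W), 26(W), 25(W); every one is W ⇒ L
n=34: moves to 31(W), 30(W), 27(W), 26(W); every one is W ⇒ L
n=35: moves to 32(W), 31(W), 28(W), 27(W); every one is W ⇒ L
n=36: can move to 33, which is L ⇒ W
n=37: can move to 34, which is L ⇒ W
n=38: can move to 35, which is L ⇒ W
n=39: can move to 35, which is L ⇒ W
n=40: can move to 33, which is L ⇒ W
n=41: can move to 34, which is L ⇒ W
n=42: can move to 35, which is L ⇒ W
n=43: can move to 35, which is L ⇒ W
The losing starting values of n are exactly the entries labelled L in this table (12 of them).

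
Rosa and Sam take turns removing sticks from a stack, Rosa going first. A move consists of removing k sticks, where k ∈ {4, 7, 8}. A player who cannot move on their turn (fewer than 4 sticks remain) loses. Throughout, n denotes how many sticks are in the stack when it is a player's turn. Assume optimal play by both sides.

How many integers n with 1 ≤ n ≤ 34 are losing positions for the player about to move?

11

Build the W/L table. Terminal = L. A non-terminal position is W if it has a move to some L; otherwise it is L.
n=0: no move → L
n=1: no move → L
n=2: no move → L
n=3: no move → L
n=4: reaches L-position 0 → W
n=5: reaches L-position 1 → W
n=6: reaches L-position 2 → W
n=7: reaches L-position 3 → W
n=8: reaches L-position 1 → W
n=9: reaches L-position 2 → W
n=10: reaches L-position 3 → W
n=11: reaches L-position 3 → W
n=12: only reaches 8(W), 5(W), 4(W), all W → L
n=13: only reaches 9(W), 6(W), 5(W), all W → L
n=14: only reaches 10(W), 7(W), 6(W), all W → L
n=15: only reaches 11(W), 8(W), 7(W), all W → L
n=16: reaches L-position 12 → W
n=17: reaches L-position 13 → W
n=18: reaches L-position 14 → W
n=19: reaches L-position 15 → W
n=20: reaches L-position 13 → W
n=21: reaches L-position 14 → W
n=22: reaches L-position 15 → W
n=23: reaches L-position 15 → W
n=24: only reaches 20(W), 17(W), 16(W), all W → L
n=25: only reaches 21(W), 18(W), 17(W), all W → L
n=26: only reaches 22(W), 19(W), 18(W), all W → L
n=27: only reaches 23(W), 20(W), 19(W), all W → L
n=28: reaches L-position 24 → W
n=29: reaches L-position 25 → W
n=30: reaches L-position 26 → W
n=31: reaches L-position 27 → W
n=32: reaches L-position 25 → W
n=33: reaches L-position 26 → W
n=34: reaches L-position 27 → W
L entries with 1 ≤ n ≤ 34 (n=0 is outside the asked range and is not counted): n = 1, 2, 3, 12, 13, 14, 15, 24, 25, 26, 27; that makes 11.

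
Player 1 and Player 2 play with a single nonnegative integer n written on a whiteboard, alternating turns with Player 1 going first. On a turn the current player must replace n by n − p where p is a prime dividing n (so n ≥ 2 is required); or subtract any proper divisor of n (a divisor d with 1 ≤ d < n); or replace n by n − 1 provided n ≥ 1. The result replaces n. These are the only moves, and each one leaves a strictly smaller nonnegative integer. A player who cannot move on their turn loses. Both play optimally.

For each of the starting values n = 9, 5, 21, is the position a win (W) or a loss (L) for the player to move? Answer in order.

9: L, 5: W, 21: W

Work bottom-up. With no move the player to move loses. Otherwise the position is W if at least one move leads to an L position for the opponent, and L if every move leads to a W.
n=0: no move → L
n=1: reaches L-position 0 → W
n=2: reaches L-position 0 → W
n=3: reaches L-position 0 → W
n=4: only reaches 2(W), 3(W), all W → L
n=5: reaches L-position 0 → W
n=6: reaches L-position 4 → W
n=7: reaches L-position 0 → W
n=8: reaches L-position 4 → W
n=9: only reaches 6(W), 8(W), all W → L
n=10: reaches L-position 9 → W
n=11: reaches L-position 0 → W
n=12: reaches L-position 9 → W
n=13: reaches L-position 0 → W
n=14: only reaches 7(W), 12(W), 13(W), all W → L
n=15: reaches L-position 14 → W
n=16: reaches L-position 14 → W
n=17: reaches L-position 0 → W
n=18: reaches L-position 9 → W
n=19: reaches L-position 0 → W
n=20: only reaches 10(W), 15(W), 16(W), 18(W), 19(W), all W → L
n=21: reaches L-position 14 → W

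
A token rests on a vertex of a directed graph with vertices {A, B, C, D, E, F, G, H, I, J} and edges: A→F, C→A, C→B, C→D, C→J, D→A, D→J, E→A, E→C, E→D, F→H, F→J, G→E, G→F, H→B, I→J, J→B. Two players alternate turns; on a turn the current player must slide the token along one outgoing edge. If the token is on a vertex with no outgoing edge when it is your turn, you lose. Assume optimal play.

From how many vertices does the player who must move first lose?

4

Use the standard recursion: the mover loses at a terminal position; elsewhere, the mover wins exactly when some move hands the opponent an L position.
Every edge goes from a vertex to one that appears earlier in the order B, H, J, F, A, D, C, E, I, G, so processing vertices in that order labels each vertex after all of its successors.
B: no outgoing edge → L
H: reaches L-position B → W
J: reaches L-position B → W
F: only reaches J(W), H(W), all W → L
A: reaches L-position F → W
D: only reaches A(W), J(W), all W → L
C: reaches L-position D → W
E: reaches L-position D → W
I: only reaches J(W), which is W → L
G: reaches L-position F → W
The L vertices are B, D, F, I; that is 4 in all.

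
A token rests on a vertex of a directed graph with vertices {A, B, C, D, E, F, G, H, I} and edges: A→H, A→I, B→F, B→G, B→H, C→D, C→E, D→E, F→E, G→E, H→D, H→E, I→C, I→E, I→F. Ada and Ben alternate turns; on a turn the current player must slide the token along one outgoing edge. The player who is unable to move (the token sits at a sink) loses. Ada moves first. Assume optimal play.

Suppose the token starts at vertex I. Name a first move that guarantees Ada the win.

Classify positions by backward induction: terminal positions (no move available) are L. From any other position, the mover wins iff some move reaches an L.
Every edge goes from a vertex to one that appears earlier in the order E, D, C, H, F, I, G, B, A, so processing vertices in that order labels each vertex after all of its successors.
E: no outgoing edge → L
D: reaches L-position E → W
C: reaches L-position E → W
H: reaches L-position E → W
F: reaches L-position E → W
I: reaches L-position E → W
G: reaches L-position E → W
B: only reaches G(W), F(W), H(W), all W → L
A: only reaches I(W), H(W), all W → L
From I, the L positions reachable in one move are: E.

Move to E.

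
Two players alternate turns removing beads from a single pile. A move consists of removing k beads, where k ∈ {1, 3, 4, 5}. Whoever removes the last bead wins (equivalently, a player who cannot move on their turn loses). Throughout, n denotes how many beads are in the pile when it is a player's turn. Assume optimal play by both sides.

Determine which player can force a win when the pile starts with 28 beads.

The first player wins.

Classify positions by backward induction: terminal positions (no move available) are L. From any other position, the mover wins iff some move reaches an L.
n=0: no move → L
n=1: →0(L), so W
n=2: →1(W) only, which is W, so L
n=3: →2(L), so W
n=4: →0(L), so W
n=5: →2(L), so W
n=6: →2(L), so W
n=7: →2(L), so W
n=8: →7(W), 5(W), 4(W), 3(W) — all W, so L
n=9: →8(L), so W
n=10: →9(W), 7(W), 6(W), 5(W) — all W, so L
n=11: →10(L), so W
n=12: →8(L), so W
n=13: →10(L), so W
n=14: →10(L), so W
n=15: →10(L), so W
n=16: →15(W), 13(W), 12(W), 11(W) — all W, so L
n=17: →16(L), so W
n=18: →17(W), 15(W), 14(W), 13(W) — all W, so L
n=19: →18(L), so W
n=20: →16(L), so W
n=21: →18(L), so W
n=22: →18(L), so W
n=23: →18(L), so W
n=24: →23(W), 21(W), 20(W), 19(W) — all W, so L
n=25: →24(L), so W
n=26: →25(W), 23(W), 22(W), 21(W) — all W, so L
n=27: →26(L), so W
n=28: →24(L), so W
The starting position 28 is W: the player to move should remove 4, leaving 24, handing over an L position.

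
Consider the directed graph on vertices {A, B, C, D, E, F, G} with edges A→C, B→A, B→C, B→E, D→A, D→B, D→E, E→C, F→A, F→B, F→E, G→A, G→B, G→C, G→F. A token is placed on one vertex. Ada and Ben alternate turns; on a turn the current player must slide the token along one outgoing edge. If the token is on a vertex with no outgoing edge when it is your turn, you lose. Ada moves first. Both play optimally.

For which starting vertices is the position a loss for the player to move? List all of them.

Work bottom-up. With no move the player to move loses. Otherwise the position is W if at least one move leads to an L position for the opponent, and L if every move leads to a W.
Every edge goes from a vertex to one that appears earlier in the order C, E, A, B, F, D, G, so processing vertices in that order labels each vertex after all of its successors.
C: no outgoing edge → L
E: reaches L-position C → W
A: reaches L-position C → W
B: reaches L-position C → W
F: only reaches B(W), A(W), E(W), all W → L
D: only reaches B(W), A(W), E(W), all W → L
G: reaches L-position F → W
The losing starting vertices are exactly the entries labelled L in this table (3 of them).

C, D, F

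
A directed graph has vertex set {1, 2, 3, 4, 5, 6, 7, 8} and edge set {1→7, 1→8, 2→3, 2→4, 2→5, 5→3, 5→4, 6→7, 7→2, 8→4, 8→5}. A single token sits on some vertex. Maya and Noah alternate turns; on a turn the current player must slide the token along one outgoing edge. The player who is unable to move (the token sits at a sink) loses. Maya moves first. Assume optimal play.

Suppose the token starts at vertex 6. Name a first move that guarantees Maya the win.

Move to 7.

Positions with no move are L. A position that does have a move is losing for the player to move precisely when every available move leads to a winning position for the opponent. Fill in the labels:
Every edge goes from a vertex to one that appears earlier in the order 3, 4, 5, 2, 7, 6, 8, 1, so processing vertices in that order labels each vertex after all of its successors.
3: no outgoing edge → L
4: no outgoing edge → L
5: reaches L-position 4 → W
2: reaches L-position 4 → W
7: only reaches 2(W), which is W → L
6: reaches L-position 7 → W
8: reaches L-position 4 → W
1: reaches L-position 7 → W
From 6, the L positions reachable in one move are: 7.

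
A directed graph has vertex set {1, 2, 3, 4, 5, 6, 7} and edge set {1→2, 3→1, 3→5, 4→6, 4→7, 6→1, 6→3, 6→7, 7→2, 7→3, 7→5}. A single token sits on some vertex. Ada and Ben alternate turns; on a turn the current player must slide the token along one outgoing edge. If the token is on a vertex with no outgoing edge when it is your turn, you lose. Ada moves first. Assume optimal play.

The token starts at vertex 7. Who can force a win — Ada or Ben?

Ada wins.

Positions with no move are L. A position that does have a move is losing for the player to move precisely when every available move leads to a winning position for the opponent. Fill in the labels:
Every edge goes from a vertex to one that appears earlier in the order 2, 5, 1, 3, 7, 6, 4, so processing vertices in that order labels each vertex after all of its successors.
2: no outgoing edge → L
5: no outgoing edge → L
1: can move to 2, which is L ⇒ W
3: can move to 5, which is L ⇒ W
7: can move to 5, which is L ⇒ W
6: moves to 7(W), 3(W), 1(W); every one is W ⇒ L
4: can move to 6, which is L ⇒ W
The starting position 7 is W: Ada should move to 5, handing over an L position.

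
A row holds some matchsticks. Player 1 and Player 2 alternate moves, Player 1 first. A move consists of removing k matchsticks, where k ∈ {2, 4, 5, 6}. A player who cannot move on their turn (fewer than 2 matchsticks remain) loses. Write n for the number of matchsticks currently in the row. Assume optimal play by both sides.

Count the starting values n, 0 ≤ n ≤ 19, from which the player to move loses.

6

Positions with no move are L. A position that does have a move is losing for the player to move precisely when every available move leads to a winning position for the opponent. Fill in the labels:
n=0: no move → L
n=1: no move → L
n=2: W (go to 0, an L position)
n=3: W (go to 1, an L position)
n=4: W (go to 0, an L position)
n=5: W (go to 1, an L position)
n=6: W (go to 1, an L position)
n=7: W (go to 1, an L position)
n=8: L (options 6(W), 4(W), 3(W), 2(W) are all W)
n=9: L (options 7(W), 5(W), 4(W), 3(W) are all W)
n=10: W (go to 8, an L position)
n=11: W (go to 9, an L position)
n=12: W (go to 8, an L position)
n=13: W (go to 9, an L position)
n=14: W (go to 9, an L position)
n=15: W (go to 9, an L position)
n=16: L (options 14(W), 12(W), 11(W), 10(W) are all W)
n=17: L (options 15(W), 13(W), 12(W), 11(W) are all W)
n=18: W (go to 16, an L position)
n=19: W (go to 17, an L position)
L entries with 0 ≤ n ≤ 19: n = 0, 1, 8, 9, 16, 17; that makes 6.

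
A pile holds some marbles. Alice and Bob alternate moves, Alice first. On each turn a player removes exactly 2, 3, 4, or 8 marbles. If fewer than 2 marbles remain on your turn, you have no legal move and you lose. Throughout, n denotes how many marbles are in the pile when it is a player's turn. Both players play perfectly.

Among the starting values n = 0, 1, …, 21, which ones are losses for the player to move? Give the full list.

Classify positions by backward induction: terminal positions (no move available) are L. From any other position, the mover wins iff some move reaches an L.
n=0: no move → L
n=1: no move → L
n=2: can move to 0, which is L ⇒ W
n=3: can move to 1, which is L ⇒ W
n=4: can move to 1, which is L ⇒ W
n=5: can move to 1, which is L ⇒ W
n=6: moves to 4(W), 3(W), 2(W); every one is W ⇒ L
n=7: moves to 5(W), 4(W), 3(W); every one is W ⇒ L
n=8: can move to 6, which is L ⇒ W
n=9: can move to 7, which is L ⇒ W
n=10: can move to 7, which is L ⇒ W
n=11: can move to 7, which is L ⇒ W
n=12: moves to 10(W), 9(W), 8(W), 4(W); every one is W ⇒ L
n=13: moves to 11(W), 10(W), 9(W), 5(W); every one is W ⇒ L
n=14: can move to 12, which is L ⇒ W
n=15: can move to 13, which is L ⇒ W
n=16: can move to 13, which is L ⇒ W
n=17: can move to 13, which is L ⇒ W
n=18: moves to 16(W), 15(W), 14(W), 10(W); every one is W ⇒ L
n=19: moves to 17(W), 16(W), 15(W), 11(W); every one is W ⇒ L
n=20: can move to 18, which is L ⇒ W
n=21: can move to 19, which is L ⇒ W
Reading off the rows marked L gives the requested list; there are 8 such values of n.

0, 1, 6, 7, 12, 13, 18, 19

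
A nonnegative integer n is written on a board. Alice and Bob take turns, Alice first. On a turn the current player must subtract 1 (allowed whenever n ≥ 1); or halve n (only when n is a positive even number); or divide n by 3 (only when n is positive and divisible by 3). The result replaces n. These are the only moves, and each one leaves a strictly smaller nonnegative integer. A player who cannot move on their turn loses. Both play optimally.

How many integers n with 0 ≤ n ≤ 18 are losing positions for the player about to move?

Use the standard recursion: the mover loses at a terminal position; elsewhere, the mover wins exactly when some move hands the opponent an L position.
n=0: no move → L
n=1: →0(L), so W
n=2: →1(W) only, which is W, so L
n=3: →2(L), so W
n=4: →2(L), so W
n=5: →4(W) only, which is W, so L
n=6: →2(L), so W
n=7: →6(W) only, which is W, so L
n=8: →7(L), so W
n=9: →3(W), 8(W) — all W, so L
n=10: →5(L), so W
n=11: →10(W) only, which is W, so L
n=12: →11(L), so W
n=13: →12(W) only, which is W, so L
n=14: →7(L), so W
n=15: →5(L), so W
n=16: →8(W), 15(W) — all W, so L
n=17: →16(L), so W
n=18: →9(L), so W
L entries with 0 ≤ n ≤ 18: n = 0, 2, 5, 7, 9, 11, 13, 16; that makes 8.

8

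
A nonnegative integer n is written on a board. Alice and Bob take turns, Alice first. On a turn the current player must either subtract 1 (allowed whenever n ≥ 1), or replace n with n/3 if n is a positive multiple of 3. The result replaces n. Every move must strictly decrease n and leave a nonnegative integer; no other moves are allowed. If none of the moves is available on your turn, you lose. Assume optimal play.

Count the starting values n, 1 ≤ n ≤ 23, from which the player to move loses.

Label each position W (a win for the player to move) or L (a loss). A position with no legal move is L; any other position is W exactly when some move reaches an L, and L when every move reaches a W.
n=0: no move → L
n=1: W (go to 0, an L position)
n=2: L (sole option 1(W) is W)
n=3: W (go to 2, an L position)
n=4: L (sole option 3(W) is W)
n=5: W (go to 4, an L position)
n=6: W (go to 2, an L position)
n=7: L (sole option 6(W) is W)
n=8: W (go to 7, an L position)
n=9: L (options 3(W), 8(W) are all W)
n=10: W (go to 9, an L position)
n=11: L (sole option 10(W) is W)
n=12: W (go to 4, an L position)
n=13: L (sole option 12(W) is W)
n=14: W (go to 13, an L position)
n=15: L (options 5(W), 14(W) are all W)
n=16: W (go to 15, an L position)
n=17: L (sole option 16(W) is W)
n=18: W (go to 17, an L position)
n=19: L (sole option 18(W) is W)
n=20: W (go to 19, an L position)
n=21: W (go to 7, an L position)
n=22: L (sole option 21(W) is W)
n=23: W (go to 22, an L position)
L entries with 1 ≤ n ≤ 23 (n=0 is outside the asked range and is not counted): n = 2, 4, 7, 9, 11, 13, 15, 17, 19, 22; that makes 10.

10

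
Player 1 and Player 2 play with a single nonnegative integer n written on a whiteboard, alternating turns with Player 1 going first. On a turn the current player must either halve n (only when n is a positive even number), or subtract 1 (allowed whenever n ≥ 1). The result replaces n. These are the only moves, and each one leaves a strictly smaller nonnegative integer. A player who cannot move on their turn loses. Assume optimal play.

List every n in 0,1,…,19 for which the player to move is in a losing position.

0, 2, 5, 7, 9, 11, 13, 15, 17, 19

Work bottom-up. With no move the player to move loses. Otherwise the position is W if at least one move leads to an L position for the opponent, and L if every move leads to a W.
n=0: no move → L
n=1: W (go to 0, an L position)
n=2: L (sole option 1(W) is W)
n=3: W (go to 2, an L position)
n=4: W (go to 2, an L position)
n=5: L (sole option 4(W) is W)
n=6: W (go to 5, an L position)
n=7: L (sole option 6(W) is W)
n=8: W (go to 7, an L position)
n=9: L (sole option 8(W) is W)
n=10: W (go to 5, an L position)
n=11: L (sole option 10(W) is W)
n=12: W (go to 11, an L position)
n=13: L (sole option 12(W) is W)
n=14: W (go to 7, an L position)
n=15: L (sole option 14(W) is W)
n=16: W (go to 15, an L position)
n=17: L (sole option 16(W) is W)
n=18: W (go to 9, an L position)
n=19: L (sole option 18(W) is W)
The losing starting values of n are exactly the entries labelled L in this table (10 of them).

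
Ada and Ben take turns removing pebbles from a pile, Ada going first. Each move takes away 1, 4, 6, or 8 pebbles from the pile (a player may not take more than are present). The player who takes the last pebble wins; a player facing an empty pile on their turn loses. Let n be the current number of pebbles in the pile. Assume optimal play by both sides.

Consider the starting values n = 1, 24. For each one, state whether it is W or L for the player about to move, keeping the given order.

1: W, 24: L

Build the W/L table. Terminal = L. A non-terminal position is W if it has a move to some L; otherwise it is L.
n=0: no move → L
n=1: reaches L-position 0 → W
n=2: only reaches 1(W), which is W → L
n=3: reaches L-position 2 → W
n=4: reaches L-position 0 → W
n=5: only reaches 4(W), 1(W), all W → L
n=6: reaches L-position 5 → W
n=7: only reaches 6(W), 3(W), 1(W), all W → L
n=8: reaches L-position 7 → W
n=9: reaches L-position 5 → W
n=10: reaches L-position 2 → W
n=11: reaches L-position 7 → W
n=12: only reaches 11(W), 8(W), 6(W), 4(W), all W → L
n=13: reaches L-position 12 → W
n=14: only reaches 13(W), 10(W), 8(W), 6(W), all W → L
n=15: reaches L-position 14 → W
n=16: reaches L-position 12 → W
n=17: only reaches 16(W), 13(W), 11(W), 9(W), all W → L
n=18: reaches L-position 17 → W
n=19: only reaches 18(W), 15(W), 13(W), 11(W), all W → L
n=20: reaches L-position 19 → W
n=21: reaches L-position 17 → W
n=22: reaches L-position 14 → W
n=23: reaches L-position 19 → W
n=24: only reaches 23(W), 20(W), 18(W), 16(W), all W → L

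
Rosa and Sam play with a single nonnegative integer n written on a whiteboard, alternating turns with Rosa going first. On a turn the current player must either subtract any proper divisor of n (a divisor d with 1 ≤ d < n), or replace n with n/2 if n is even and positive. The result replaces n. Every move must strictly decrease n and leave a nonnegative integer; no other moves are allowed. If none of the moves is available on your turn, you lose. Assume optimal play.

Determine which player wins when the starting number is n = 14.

Rosa wins.

Use the standard recursion: the mover loses at a terminal position; elsewhere, the mover wins exactly when some move hands the opponent an L position.
n=0: no move → L
n=1: no move → L
n=2: W (go to 1, an L position)
n=3: L (sole option 2(W) is W)
n=4: W (go to 3, an L position)
n=5: L (sole option 4(W) is W)
n=6: W (go to 3, an L position)
n=7: L (sole option 6(W) is W)
n=8: W (go to 7, an L position)
n=9: L (options 6(W), 8(W) are all W)
n=10: W (go to 5, an L position)
n=11: L (sole option 10(W) is W)
n=12: W (go to 9, an L position)
n=13: L (sole option 12(W) is W)
n=14: W (go to 7, an L position)
From 14 Rosa can move to 7, reaching an L position.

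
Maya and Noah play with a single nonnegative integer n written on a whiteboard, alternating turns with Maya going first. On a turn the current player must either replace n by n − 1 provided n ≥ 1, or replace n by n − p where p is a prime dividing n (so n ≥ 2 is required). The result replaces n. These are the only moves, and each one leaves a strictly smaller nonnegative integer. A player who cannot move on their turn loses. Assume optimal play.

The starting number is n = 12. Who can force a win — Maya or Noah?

Noah wins.

Classify positions by backward induction: terminal positions (no move available) are L. From any other position, the mover wins iff some move reaches an L.
n=0: no move → L
n=1: can move to 0, which is L ⇒ W
n=2: can move to 0, which is L ⇒ W
n=3: can move to 0, which is L ⇒ W
n=4: moves to 2(W), 3(W); every one is W ⇒ L
n=5: can move to 0, which is L ⇒ W
n=6: can move to 4, which is L ⇒ W
n=7: can move to 0, which is L ⇒ W
n=8: moves to 6(W), 7(W); every one is W ⇒ L
n=9: can move to 8, which is L ⇒ W
n=10: can move to 8, which is L ⇒ W
n=11: can move to 0, which is L ⇒ W
n=12: moves to 9(W), 10(W), 11(W); every one is W ⇒ L
The starting position 12 is L: whatever Maya does, the opponent receives a W position.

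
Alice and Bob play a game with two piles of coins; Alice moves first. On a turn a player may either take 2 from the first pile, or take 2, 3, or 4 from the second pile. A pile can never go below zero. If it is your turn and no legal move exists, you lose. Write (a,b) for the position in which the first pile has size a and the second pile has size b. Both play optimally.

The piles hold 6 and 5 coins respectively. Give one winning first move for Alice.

Classify positions by backward induction: terminal positions (no move available) are L. From any other position, the mover wins iff some move reaches an L.
No move ever increases a pile, so every position that can arise here has a ≤ 6 and b ≤ 5; it is enough to label the cells with 0 ≤ a ≤ 6 and 0 ≤ b ≤ 5.
Every move lowers a or b (never raises either), so fill the grid row by row in increasing a, and left to right within a row: each cell's successors are then already labelled.
      b=0  b=1  b=2  b=3  b=4  b=5
a=0:    L    L    W    W    W    W
a=1:    L    L    W    W    W    W
a=2:    W    W    L    L    W    W
a=3:    W    W    L    L    W    W
a=4:    L    L    W    W    W    W
a=5:    L    L    W    W    W    W
a=6:    W    W    L    L    W    W
Cells with no legal move (terminal, hence L): (0,0), (0,1), (1,0), (1,1).
The remaining L cells, each justified by listing all of its moves:
(2,2): only reaches (0,2)(W), (2,0)(W), all W → L
(2,3): only reaches (0,3)(W), (2,1)(W), (2,0)(W), all W → L
(3,2): only reaches (1,2)(W), (3,0)(W), all W → L
(3,3): only reaches (1,3)(W), (3,1)(W), (3,0)(W), all W → L
(4,0): only reaches (2,0)(W), which is W → L
(4,1): only reaches (2,1)(W), which is W → L
(5,0): only reaches (3,0)(W), which is W → L
(5,1): only reaches (3,1)(W), which is W → L
(6,2): only reaches (4,2)(W), (6,0)(W), all W → L
(6,3): only reaches (4,3)(W), (6,1)(W), (6,0)(W), all W → L
Every other cell has at least one move into one of the L cells above, so it is W.
From (6,5), the L positions reachable in one move are: (6,3), (6,2). Any move reaching one of these is winning.

Move to (6,3).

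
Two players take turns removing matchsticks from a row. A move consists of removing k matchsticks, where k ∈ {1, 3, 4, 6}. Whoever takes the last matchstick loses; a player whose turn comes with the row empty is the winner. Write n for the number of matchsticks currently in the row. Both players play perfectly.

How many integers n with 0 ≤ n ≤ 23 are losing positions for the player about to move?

Use the standard recursion: the mover wins at a terminal position; elsewhere, the mover wins exactly when some move hands the opponent an L position.
n=0: no move; the opponent has just taken the last matchstick and therefore loses → W
n=1: →0(W) only, which is W, so L
n=2: →1(L), so W
n=3: →2(W), 0(W) — all W, so L
n=4: →3(L), so W
n=5: →1(L), so W
n=6: →3(L), so W
n=7: →3(L), so W
n=8: →7(W), 5(W), 4(W), 2(W) — all W, so L
n=9: →8(L), so W
n=10: →9(W), 7(W), 6(W), 4(W) — all W, so L
n=11: →10(L), so W
n=12: →8(L), so W
n=13: →10(L), so W
n=14: →10(L), so W
n=15: →14(W), 12(W), 11(W), 9(W) — all W, so L
n=16: →15(L), so W
n=17: →16(W), 14(W), 13(W), 11(W) — all W, so L
n=18: →17(L), so W
n=19: →15(L), so W
n=20: →17(L), so W
n=21: →17(L), so W
n=22: →21(W), 19(W), 18(W), 16(W) — all W, so L
n=23: →22(L), so W
L entries with 0 ≤ n ≤ 23: n = 1, 3, 8, 10, 15, 17, 22; that makes 7.

7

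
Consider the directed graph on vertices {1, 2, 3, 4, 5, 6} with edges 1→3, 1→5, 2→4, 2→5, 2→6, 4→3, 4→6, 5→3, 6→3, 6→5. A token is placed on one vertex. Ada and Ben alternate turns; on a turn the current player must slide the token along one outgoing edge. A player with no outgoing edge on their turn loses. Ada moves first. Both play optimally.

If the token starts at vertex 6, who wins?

Ada wins.

Build the W/L table. Terminal = L. A non-terminal position is W if it has a move to some L; otherwise it is L.
Every edge goes from a vertex to one that appears earlier in the order 3, 5, 6, 4, 1, 2, so processing vertices in that order labels each vertex after all of its successors.
3: no outgoing edge → L
5: →3(L), so W
6: →3(L), so W
4: →3(L), so W
1: →3(L), so W
2: →4(W), 6(W), 5(W) — all W, so L
The starting position 6 is W: Ada should move to 3, handing over an L position.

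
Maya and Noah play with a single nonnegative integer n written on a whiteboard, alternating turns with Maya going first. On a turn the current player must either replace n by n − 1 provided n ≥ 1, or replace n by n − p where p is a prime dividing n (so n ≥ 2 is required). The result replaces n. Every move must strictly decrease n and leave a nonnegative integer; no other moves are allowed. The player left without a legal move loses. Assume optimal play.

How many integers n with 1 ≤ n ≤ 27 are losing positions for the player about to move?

6

Classify positions by backward induction: terminal positions (no move available) are L. From any other position, the mover wins iff some move reaches an L.
n=0: no move → L
n=1: reaches L-position 0 → W
n=2: reaches L-position 0 → W
n=3: reaches L-position 0 → W
n=4: only reaches 2(W), 3(W), all W → L
n=5: reaches L-position 0 → W
n=6: reaches L-position 4 → W
n=7: reaches L-position 0 → W
n=8: only reaches 6(W), 7(W), all W → L
n=9: reaches L-position 8 → W
n=10: reaches L-position 8 → W
n=11: reaches L-position 0 → W
n=12: only reaches 9(W), 10(W), 11(W), all W → L
n=13: reaches L-position 0 → W
n=14: reaches L-position 12 → W
n=15: reaches L-position 12 → W
n=16: only reaches 14(W), 15(W), all W → L
n=17: reaches L-position 0 → W
n=18: reaches L-position 16 → W
n=19: reaches L-position 0 → W
n=20: only reaches 15(W), 18(W), 19(W), all W → L
n=21: reaches L-position 20 → W
n=22: reaches L-position 20 → W
n=23: reaches L-position 0 → W
n=24: only reaches 21(W), 22(W), 23(W), all W → L
n=25: reaches L-position 20 → W
n=26: reaches L-position 24 → W
n=27: reaches L-position 24 → W
L entries with 1 ≤ n ≤ 27 (n=0 is outside the asked range and is not counted): n = 4, 8, 12, 16, 20, 24; that makes 6.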